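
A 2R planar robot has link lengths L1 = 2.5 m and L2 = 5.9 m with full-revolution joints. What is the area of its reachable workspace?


r_max = L1 + L2 = 8.4 m
r_min = |L1 - L2| = 3.4 m
Area = pi*(r_max^2 - r_min^2)
= pi*(70.56 - 11.56)
= pi * 59.0
= 185.354 m^2


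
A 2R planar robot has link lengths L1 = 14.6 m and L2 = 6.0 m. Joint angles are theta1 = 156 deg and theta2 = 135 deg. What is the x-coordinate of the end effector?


Convert angles to radians: theta1 = 2.7227, theta2 = 2.3562
x = L1*cos(theta1) + L2*cos(theta1+theta2)
x = -13.3378 + 2.1502
x = -11.1876


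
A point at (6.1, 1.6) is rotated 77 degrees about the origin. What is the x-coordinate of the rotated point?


x' = x*cos(theta) - y*sin(theta)
cos(77 deg) = 0.225, sin(77 deg) = 0.9744
x' = 6.1 * 0.225 - 1.6 * 0.9744
= 1.3722 - 1.559
= -0.1868


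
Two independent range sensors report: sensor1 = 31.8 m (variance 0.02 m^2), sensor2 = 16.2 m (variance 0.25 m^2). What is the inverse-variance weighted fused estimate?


w1 = (1/var1) / (1/var1 + 1/var2)
   = 50.0 / (50.0 + 4.0) = 0.9259
w2 = 1 - w1 = 0.0741
fused = w1*s1 + w2*s2 = 29.4444 + 1.2
= 30.6444 m


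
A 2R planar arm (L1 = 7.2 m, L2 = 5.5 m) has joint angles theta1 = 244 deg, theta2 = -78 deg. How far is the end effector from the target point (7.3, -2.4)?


End effector via forward kinematics:
x = L1*cos(t1) + L2*cos(t1+t2) = -8.4929
y = L1*sin(t1) + L2*sin(t1+t2) = -5.1407
Distance to target:
d = sqrt((7.3 - -8.4929)^2 + (-2.4 - -5.1407)^2)
= sqrt(249.4157 + 7.5117)
= 16.029 m


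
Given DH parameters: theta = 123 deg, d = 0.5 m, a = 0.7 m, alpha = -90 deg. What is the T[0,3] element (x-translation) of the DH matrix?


T[0,3] = a * cos(theta)
= 0.7 * cos(123 deg)
= 0.7 * -0.5446
= -0.3812


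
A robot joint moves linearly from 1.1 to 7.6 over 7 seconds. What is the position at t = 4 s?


s = t/T = 4/7 = 0.5714
p(t) = p0 + (pf-p0)*s
= 1.1 + (7.6 - 1.1) * 0.5714
= 4.8143


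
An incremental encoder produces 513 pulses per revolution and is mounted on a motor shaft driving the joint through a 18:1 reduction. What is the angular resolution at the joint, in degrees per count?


counts per rev = 513
effective counts at joint = 513 * 18 = 9234
resolution = 360 / 9234
= 0.039 deg/count


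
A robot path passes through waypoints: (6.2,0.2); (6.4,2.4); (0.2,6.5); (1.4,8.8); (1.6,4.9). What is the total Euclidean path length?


Segment lengths:
  seg1 = sqrt((0.2)^2 + (2.2)^2) = 2.2091
  seg2 = sqrt((-6.2)^2 + (4.1)^2) = 7.433
  seg3 = sqrt((1.2)^2 + (2.3)^2) = 2.5942
  seg4 = sqrt((0.2)^2 + (-3.9)^2) = 3.9051
Total = 16.1415


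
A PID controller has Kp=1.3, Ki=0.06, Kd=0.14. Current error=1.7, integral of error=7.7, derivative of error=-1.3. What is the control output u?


u = Kp*e + Ki*int(e) + Kd*de/dt
= 1.3*1.7 + 0.06*7.7 + 0.14*(-1.3)
= 2.21 + 0.462 + -0.182
= 2.49


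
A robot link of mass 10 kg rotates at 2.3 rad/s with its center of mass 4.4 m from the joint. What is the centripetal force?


F = m * omega^2 * r
= 10 * 2.3^2 * 4.4
= 10 * 5.29 * 4.4
= 232.76 N


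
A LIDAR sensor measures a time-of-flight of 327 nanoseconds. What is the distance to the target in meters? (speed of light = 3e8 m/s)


tof = 327 ns = 3.27e-07 s
dist = c * tof / 2
= 3e8 * 3.27e-07 / 2
= 49.05 m


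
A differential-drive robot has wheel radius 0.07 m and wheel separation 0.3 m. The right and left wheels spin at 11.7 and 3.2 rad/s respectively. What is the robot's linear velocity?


vR = r*wR = 0.07*11.7 = 0.819 m/s
vL = r*wL = 0.07*3.2 = 0.224 m/s
v = (vR+vL)/2 = 0.5215 m/s
omega = (vR-vL)/L = 1.9833 rad/s
linear velocity = 0.5215 m/s


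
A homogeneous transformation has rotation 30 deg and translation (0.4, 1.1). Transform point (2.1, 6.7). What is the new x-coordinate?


x' = cos(theta)*px - sin(theta)*py + tx
= 0.866*2.1 - 0.5*6.7 + 0.4
= -1.1313


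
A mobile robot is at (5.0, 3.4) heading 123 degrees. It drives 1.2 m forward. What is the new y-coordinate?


y_new = y0 + d*sin(theta)
= 3.4 + 1.2*sin(123)
= 3.4 + 1.0064
= 4.4064


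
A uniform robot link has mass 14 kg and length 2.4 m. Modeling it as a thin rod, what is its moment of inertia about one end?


I = (1/3) * m * L^2
= (1/3) * 14 * 2.4^2
= 0.333333 * 14 * 5.76
= 26.88 kg*m^2


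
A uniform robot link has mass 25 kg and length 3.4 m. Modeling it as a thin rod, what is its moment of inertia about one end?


I = (1/3) * m * L^2
= (1/3) * 25 * 3.4^2
= 0.333333 * 25 * 11.56
= 96.3333 kg*m^2


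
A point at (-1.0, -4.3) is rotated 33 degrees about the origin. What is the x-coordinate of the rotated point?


x' = x*cos(theta) - y*sin(theta)
cos(33 deg) = 0.8387, sin(33 deg) = 0.5446
x' = -1.0 * 0.8387 - -4.3 * 0.5446
= -0.8387 - -2.3419
= 1.5033


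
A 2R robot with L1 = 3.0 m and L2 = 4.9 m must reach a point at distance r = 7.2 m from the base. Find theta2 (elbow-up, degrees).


cos(theta2) = (r^2 - L1^2 - L2^2) / (2*L1*L2)
cos(theta2) = (51.84 - 9.0 - 24.01) / 29.4
cos(theta2) = 0.640476
theta2 = 50.1727 degrees


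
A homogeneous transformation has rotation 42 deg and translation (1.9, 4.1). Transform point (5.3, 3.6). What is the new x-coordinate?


x' = cos(theta)*px - sin(theta)*py + tx
= 0.7431*5.3 - 0.6691*3.6 + 1.9
= 3.4298


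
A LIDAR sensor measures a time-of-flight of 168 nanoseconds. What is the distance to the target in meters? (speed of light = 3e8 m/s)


tof = 168 ns = 1.68e-07 s
dist = c * tof / 2
= 3e8 * 1.68e-07 / 2
= 25.2 m


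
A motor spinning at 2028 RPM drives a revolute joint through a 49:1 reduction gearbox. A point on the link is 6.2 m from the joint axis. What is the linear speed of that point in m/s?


omega_motor = 2028 * 2*pi/60 = 212.3717 rad/s
omega_joint = omega_motor / 49 = 4.3341 rad/s
v = omega_joint * r = 4.3341 * 6.2
= 26.8715 m/s


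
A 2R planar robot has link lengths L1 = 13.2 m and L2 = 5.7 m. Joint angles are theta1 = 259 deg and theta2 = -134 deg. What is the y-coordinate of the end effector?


Convert angles to radians: theta1 = 4.5204, theta2 = -2.3387
y = L1*sin(theta1) + L2*sin(theta1+theta2)
y = -12.9575 + 4.6692
y = -8.2883


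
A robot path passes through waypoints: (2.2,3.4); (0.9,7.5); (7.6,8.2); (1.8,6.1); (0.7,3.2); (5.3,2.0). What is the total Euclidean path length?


Segment lengths:
  seg1 = sqrt((-1.3)^2 + (4.1)^2) = 4.3012
  seg2 = sqrt((6.7)^2 + (0.7)^2) = 6.7365
  seg3 = sqrt((-5.8)^2 + (-2.1)^2) = 6.1685
  seg4 = sqrt((-1.1)^2 + (-2.9)^2) = 3.1016
  seg5 = sqrt((4.6)^2 + (-1.2)^2) = 4.7539
Total = 25.0617


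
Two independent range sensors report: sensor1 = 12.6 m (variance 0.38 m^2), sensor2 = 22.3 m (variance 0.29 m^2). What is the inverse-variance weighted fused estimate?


w1 = (1/var1) / (1/var1 + 1/var2)
   = 2.6316 / (2.6316 + 3.4483) = 0.4328
w2 = 1 - w1 = 0.5672
fused = w1*s1 + w2*s2 = 5.4537 + 12.6478
= 18.1015 m


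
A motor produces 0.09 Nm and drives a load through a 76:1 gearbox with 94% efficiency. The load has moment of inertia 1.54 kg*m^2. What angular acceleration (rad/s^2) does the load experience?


tau_out = tau_motor * N * eta
= 0.09 * 76 * 0.94 = 6.4296 Nm
alpha = tau_out / I = 6.4296 / 1.54
= 4.1751 rad/s^2


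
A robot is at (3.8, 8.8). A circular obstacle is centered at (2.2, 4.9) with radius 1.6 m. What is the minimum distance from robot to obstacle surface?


center_dist = sqrt((3.8-2.2)^2 + (8.8-4.9)^2)
= sqrt(2.56 + 15.21)
= 4.2154
min_dist = center_dist - radius = 4.2154 - 1.6 = 2.6154 m


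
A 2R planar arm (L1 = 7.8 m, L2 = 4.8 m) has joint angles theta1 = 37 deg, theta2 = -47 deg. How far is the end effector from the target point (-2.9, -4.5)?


End effector via forward kinematics:
x = L1*cos(t1) + L2*cos(t1+t2) = 10.9564
y = L1*sin(t1) + L2*sin(t1+t2) = 3.8606
Distance to target:
d = sqrt((-2.9 - 10.9564)^2 + (-4.5 - 3.8606)^2)
= sqrt(192.0008 + 69.9004)
= 16.1834 m


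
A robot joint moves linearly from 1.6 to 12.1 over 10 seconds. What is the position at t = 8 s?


s = t/T = 8/10 = 0.8
p(t) = p0 + (pf-p0)*s
= 1.6 + (12.1 - 1.6) * 0.8
= 10.0


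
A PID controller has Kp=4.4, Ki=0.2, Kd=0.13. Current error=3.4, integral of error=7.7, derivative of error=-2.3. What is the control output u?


u = Kp*e + Ki*int(e) + Kd*de/dt
= 4.4*3.4 + 0.2*7.7 + 0.13*(-2.3)
= 14.96 + 1.54 + -0.299
= 16.201


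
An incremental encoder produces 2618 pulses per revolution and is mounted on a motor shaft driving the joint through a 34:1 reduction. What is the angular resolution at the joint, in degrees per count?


counts per rev = 2618
effective counts at joint = 2618 * 34 = 89012
resolution = 360 / 89012
= 0.004 deg/count


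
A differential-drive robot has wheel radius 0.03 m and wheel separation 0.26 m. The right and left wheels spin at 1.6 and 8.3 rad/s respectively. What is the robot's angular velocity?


vR = r*wR = 0.03*1.6 = 0.048 m/s
vL = r*wL = 0.03*8.3 = 0.249 m/s
v = (vR+vL)/2 = 0.1485 m/s
omega = (vR-vL)/L = -0.7731 rad/s
angular velocity = -0.7731 rad/s


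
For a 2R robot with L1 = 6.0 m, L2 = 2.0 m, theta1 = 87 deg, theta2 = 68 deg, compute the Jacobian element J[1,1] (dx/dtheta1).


J[1,1] = -L1*sin(t1) - L2*sin(t1+t2)
= -6.0*sin(87) - 2.0*sin(155)
= -6.837


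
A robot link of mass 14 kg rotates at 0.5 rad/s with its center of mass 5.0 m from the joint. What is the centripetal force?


F = m * omega^2 * r
= 14 * 0.5^2 * 5.0
= 14 * 0.25 * 5.0
= 17.5 N


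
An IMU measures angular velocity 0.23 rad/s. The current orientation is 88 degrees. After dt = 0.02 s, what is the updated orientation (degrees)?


delta_theta = w * dt = 0.23 * 0.02 = 0.0046 rad
= 0.2636 deg
theta_new = 88 + 0.2636 = 88.2636 deg


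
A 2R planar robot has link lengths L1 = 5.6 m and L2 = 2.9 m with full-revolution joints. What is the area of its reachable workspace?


r_max = L1 + L2 = 8.5 m
r_min = |L1 - L2| = 2.7 m
Area = pi*(r_max^2 - r_min^2)
= pi*(72.25 - 7.29)
= pi * 64.96
= 204.0779 m^2


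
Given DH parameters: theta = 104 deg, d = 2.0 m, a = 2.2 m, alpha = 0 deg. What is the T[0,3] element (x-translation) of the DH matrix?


T[0,3] = a * cos(theta)
= 2.2 * cos(104 deg)
= 2.2 * -0.2419
= -0.5322


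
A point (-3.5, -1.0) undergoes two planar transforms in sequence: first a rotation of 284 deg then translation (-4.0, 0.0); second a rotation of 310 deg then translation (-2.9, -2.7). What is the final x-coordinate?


After transform 1:
x1 = cos(284)*-3.5 - sin(284)*-1.0 + -4.0 = -5.817
y1 = sin(284)*-3.5 + cos(284)*-1.0 + 0.0 = 3.1541
After transform 2:
x2 = cos(310)*-5.817 - sin(310)*3.1541 + -2.9
= -4.2229


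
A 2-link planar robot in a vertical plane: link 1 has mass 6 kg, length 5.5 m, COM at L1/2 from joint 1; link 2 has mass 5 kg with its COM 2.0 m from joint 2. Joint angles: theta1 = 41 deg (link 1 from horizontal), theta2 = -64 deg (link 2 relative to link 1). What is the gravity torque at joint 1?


Horizontal distance from joint 1 to link-1 COM:
  x_c1 = (L1/2)*cos(t1) = 2.75 * 0.7547 = 2.0755 m
Horizontal distance from joint 1 to link-2 COM:
  x_c2 = L1*cos(t1) + Lc2*cos(t1+t2)
       = 5.5*0.7547 + 2.0*0.9205 = 5.9919 m
tau1 = m1*g*x_c1 + m2*g*x_c2
     = 6*9.81*2.0755 + 5*9.81*5.9919
     = 122.1611 + 293.9033
     = 416.0644 Nm


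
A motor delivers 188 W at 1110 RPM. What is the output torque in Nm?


omega = 1110 * 2*pi/60 = 116.2389 rad/s
tau = P / omega = 188 / 116.2389
= 1.6174 Nm


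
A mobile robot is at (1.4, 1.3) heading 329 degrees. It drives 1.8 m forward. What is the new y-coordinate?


y_new = y0 + d*sin(theta)
= 1.3 + 1.8*sin(329)
= 1.3 + -0.9271
= 0.3729


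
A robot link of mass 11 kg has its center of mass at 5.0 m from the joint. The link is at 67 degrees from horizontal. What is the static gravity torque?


tau = m*g*L*cos(angle)
= 11 * 9.81 * 5.0 * cos(67 deg)
= 11 * 9.81 * 5.0 * 0.3907
= 210.819 Nm


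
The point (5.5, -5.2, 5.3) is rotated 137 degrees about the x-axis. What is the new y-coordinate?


Rotation about x-axis: y' = y*cos(theta) - z*sin(theta)
= -5.2 * -0.7314 - 5.3 * 0.682
= 0.1884


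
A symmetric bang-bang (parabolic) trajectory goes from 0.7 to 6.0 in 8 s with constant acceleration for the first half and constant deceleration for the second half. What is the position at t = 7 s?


Symmetric rest-to-rest: each phase covers (pf-p0)/2 in time T/2. 0.5*a*(T/2)^2 = (pf-p0)/2 => a = 4*(pf-p0)/T^2
a = 4*(6.0-0.7)/8^2 = 0.3312
t = 7 is in the deceleration phase (t > T/2).
p = pf - 0.5*a*(T-t)^2 = 6.0 - 0.5*0.3312*1^2
= 5.8344


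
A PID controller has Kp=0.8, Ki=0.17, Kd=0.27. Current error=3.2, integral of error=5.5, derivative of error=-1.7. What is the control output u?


u = Kp*e + Ki*int(e) + Kd*de/dt
= 0.8*3.2 + 0.17*5.5 + 0.27*(-1.7)
= 2.56 + 0.935 + -0.459
= 3.036


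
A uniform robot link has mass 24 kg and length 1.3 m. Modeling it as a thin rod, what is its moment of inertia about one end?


I = (1/3) * m * L^2
= (1/3) * 24 * 1.3^2
= 0.333333 * 24 * 1.69
= 13.52 kg*m^2


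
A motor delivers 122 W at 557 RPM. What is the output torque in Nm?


omega = 557 * 2*pi/60 = 58.3289 rad/s
tau = P / omega = 122 / 58.3289
= 2.0916 Nm


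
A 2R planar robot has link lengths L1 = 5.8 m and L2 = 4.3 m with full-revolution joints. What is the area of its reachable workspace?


r_max = L1 + L2 = 10.1 m
r_min = |L1 - L2| = 1.5 m
Area = pi*(r_max^2 - r_min^2)
= pi*(102.01 - 2.25)
= pi * 99.76
= 313.4053 m^2


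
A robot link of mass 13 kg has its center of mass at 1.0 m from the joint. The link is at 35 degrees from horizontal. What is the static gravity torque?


tau = m*g*L*cos(angle)
= 13 * 9.81 * 1.0 * cos(35 deg)
= 13 * 9.81 * 1.0 * 0.8192
= 104.4665 Nm


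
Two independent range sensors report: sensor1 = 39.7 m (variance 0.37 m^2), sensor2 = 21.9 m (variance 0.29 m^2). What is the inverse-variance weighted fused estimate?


w1 = (1/var1) / (1/var1 + 1/var2)
   = 2.7027 / (2.7027 + 3.4483) = 0.4394
w2 = 1 - w1 = 0.5606
fused = w1*s1 + w2*s2 = 17.4439 + 12.2773
= 29.7212 m


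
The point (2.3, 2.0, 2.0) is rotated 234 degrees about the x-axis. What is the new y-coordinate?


Rotation about x-axis: y' = y*cos(theta) - z*sin(theta)
= 2.0 * -0.5878 - 2.0 * -0.809
= 0.4425


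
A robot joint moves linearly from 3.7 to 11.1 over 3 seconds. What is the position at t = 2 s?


s = t/T = 2/3 = 0.6667
p(t) = p0 + (pf-p0)*s
= 3.7 + (11.1 - 3.7) * 0.6667
= 8.6333


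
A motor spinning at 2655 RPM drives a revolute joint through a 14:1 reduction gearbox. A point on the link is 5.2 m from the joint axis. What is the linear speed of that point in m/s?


omega_motor = 2655 * 2*pi/60 = 278.0309 rad/s
omega_joint = omega_motor / 14 = 19.8594 rad/s
v = omega_joint * r = 19.8594 * 5.2
= 103.2686 m/s


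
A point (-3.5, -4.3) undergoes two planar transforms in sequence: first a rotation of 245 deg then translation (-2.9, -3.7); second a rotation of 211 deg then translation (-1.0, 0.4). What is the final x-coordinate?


After transform 1:
x1 = cos(245)*-3.5 - sin(245)*-4.3 + -2.9 = -5.318
y1 = sin(245)*-3.5 + cos(245)*-4.3 + -3.7 = 1.2893
After transform 2:
x2 = cos(211)*-5.318 - sin(211)*1.2893 + -1.0
= 4.2224


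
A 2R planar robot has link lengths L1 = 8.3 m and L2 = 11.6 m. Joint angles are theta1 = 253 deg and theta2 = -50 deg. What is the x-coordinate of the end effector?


Convert angles to radians: theta1 = 4.4157, theta2 = -0.8727
x = L1*cos(theta1) + L2*cos(theta1+theta2)
x = -2.4267 + -10.6779
x = -13.1045


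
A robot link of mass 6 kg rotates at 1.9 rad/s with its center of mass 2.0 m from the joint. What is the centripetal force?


F = m * omega^2 * r
= 6 * 1.9^2 * 2.0
= 6 * 3.61 * 2.0
= 43.32 N


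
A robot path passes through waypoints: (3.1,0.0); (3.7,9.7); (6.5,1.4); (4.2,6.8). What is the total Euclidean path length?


Segment lengths:
  seg1 = sqrt((0.6)^2 + (9.7)^2) = 9.7185
  seg2 = sqrt((2.8)^2 + (-8.3)^2) = 8.7596
  seg3 = sqrt((-2.3)^2 + (5.4)^2) = 5.8694
Total = 24.3475


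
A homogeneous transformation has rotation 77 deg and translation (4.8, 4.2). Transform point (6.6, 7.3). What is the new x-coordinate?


x' = cos(theta)*px - sin(theta)*py + tx
= 0.225*6.6 - 0.9744*7.3 + 4.8
= -0.8282


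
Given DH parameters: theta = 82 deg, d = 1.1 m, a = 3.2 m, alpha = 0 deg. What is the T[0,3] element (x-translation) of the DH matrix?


T[0,3] = a * cos(theta)
= 3.2 * cos(82 deg)
= 3.2 * 0.1392
= 0.4454


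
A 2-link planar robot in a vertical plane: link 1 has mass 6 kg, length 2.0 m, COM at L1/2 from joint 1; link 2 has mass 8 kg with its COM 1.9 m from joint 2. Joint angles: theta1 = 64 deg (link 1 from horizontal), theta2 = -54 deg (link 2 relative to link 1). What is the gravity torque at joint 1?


Horizontal distance from joint 1 to link-1 COM:
  x_c1 = (L1/2)*cos(t1) = 1.0 * 0.4384 = 0.4384 m
Horizontal distance from joint 1 to link-2 COM:
  x_c2 = L1*cos(t1) + Lc2*cos(t1+t2)
       = 2.0*0.4384 + 1.9*0.9848 = 2.7479 m
tau1 = m1*g*x_c1 + m2*g*x_c2
     = 6*9.81*0.4384 + 8*9.81*2.7479
     = 25.8025 + 215.6534
     = 241.4559 Nm


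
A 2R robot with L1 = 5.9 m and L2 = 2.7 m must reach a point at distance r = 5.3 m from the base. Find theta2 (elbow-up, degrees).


cos(theta2) = (r^2 - L1^2 - L2^2) / (2*L1*L2)
cos(theta2) = (28.09 - 34.81 - 7.29) / 31.86
cos(theta2) = -0.439736
theta2 = 116.0871 degrees


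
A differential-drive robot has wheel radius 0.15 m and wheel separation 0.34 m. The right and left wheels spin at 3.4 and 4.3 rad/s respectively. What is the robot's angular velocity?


vR = r*wR = 0.15*3.4 = 0.51 m/s
vL = r*wL = 0.15*4.3 = 0.645 m/s
v = (vR+vL)/2 = 0.5775 m/s
omega = (vR-vL)/L = -0.3971 rad/s
angular velocity = -0.3971 rad/s


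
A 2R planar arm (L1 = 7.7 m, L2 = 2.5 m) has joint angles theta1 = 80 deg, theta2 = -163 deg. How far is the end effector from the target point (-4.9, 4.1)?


End effector via forward kinematics:
x = L1*cos(t1) + L2*cos(t1+t2) = 1.6418
y = L1*sin(t1) + L2*sin(t1+t2) = 5.1017
Distance to target:
d = sqrt((-4.9 - 1.6418)^2 + (4.1 - 5.1017)^2)
= sqrt(42.7947 + 1.0033)
= 6.618 m


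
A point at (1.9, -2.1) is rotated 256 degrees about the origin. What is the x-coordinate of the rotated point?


x' = x*cos(theta) - y*sin(theta)
cos(256 deg) = -0.2419, sin(256 deg) = -0.9703
x' = 1.9 * -0.2419 - -2.1 * -0.9703
= -0.4597 - 2.0376
= -2.4973


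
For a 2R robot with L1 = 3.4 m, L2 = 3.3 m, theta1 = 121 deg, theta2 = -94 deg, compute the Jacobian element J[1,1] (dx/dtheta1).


J[1,1] = -L1*sin(t1) - L2*sin(t1+t2)
= -3.4*sin(121) - 3.3*sin(27)
= -4.4125


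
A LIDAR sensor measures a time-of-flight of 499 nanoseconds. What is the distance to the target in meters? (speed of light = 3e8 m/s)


tof = 499 ns = 4.99e-07 s
dist = c * tof / 2
= 3e8 * 4.99e-07 / 2
= 74.85 m


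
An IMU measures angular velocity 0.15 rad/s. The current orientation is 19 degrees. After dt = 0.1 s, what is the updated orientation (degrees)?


delta_theta = w * dt = 0.15 * 0.1 = 0.015 rad
= 0.8594 deg
theta_new = 19 + 0.8594 = 19.8594 deg


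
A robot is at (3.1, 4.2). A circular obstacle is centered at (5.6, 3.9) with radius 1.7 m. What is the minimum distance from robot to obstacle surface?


center_dist = sqrt((3.1-5.6)^2 + (4.2-3.9)^2)
= sqrt(6.25 + 0.09)
= 2.5179
min_dist = center_dist - radius = 2.5179 - 1.7 = 0.8179 m


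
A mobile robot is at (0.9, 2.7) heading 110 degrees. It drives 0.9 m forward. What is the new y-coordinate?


y_new = y0 + d*sin(theta)
= 2.7 + 0.9*sin(110)
= 2.7 + 0.8457
= 3.5457


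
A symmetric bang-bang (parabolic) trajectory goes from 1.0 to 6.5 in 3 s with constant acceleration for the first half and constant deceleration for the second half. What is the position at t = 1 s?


Symmetric rest-to-rest: each phase covers (pf-p0)/2 in time T/2. 0.5*a*(T/2)^2 = (pf-p0)/2 => a = 4*(pf-p0)/T^2
a = 4*(6.5-1.0)/3^2 = 2.4444
t = 1 is in the acceleration phase (t <= T/2).
p = p0 + 0.5*a*t^2 = 1.0 + 0.5*2.4444*1^2
= 2.2222


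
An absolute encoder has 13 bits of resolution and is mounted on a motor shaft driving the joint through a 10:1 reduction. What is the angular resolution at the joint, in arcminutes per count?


counts = 2^13 = 8192
effective counts at joint = 8192 * 10 = 81920
resolution = 360*60 / 81920
= 0.2637 arcmin/count


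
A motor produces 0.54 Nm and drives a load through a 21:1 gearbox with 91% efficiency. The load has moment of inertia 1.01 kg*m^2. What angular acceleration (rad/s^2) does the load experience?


tau_out = tau_motor * N * eta
= 0.54 * 21 * 0.91 = 10.3194 Nm
alpha = tau_out / I = 10.3194 / 1.01
= 10.2172 rad/s^2


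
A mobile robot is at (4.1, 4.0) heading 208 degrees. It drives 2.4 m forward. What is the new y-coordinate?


y_new = y0 + d*sin(theta)
= 4.0 + 2.4*sin(208)
= 4.0 + -1.1267
= 2.8733


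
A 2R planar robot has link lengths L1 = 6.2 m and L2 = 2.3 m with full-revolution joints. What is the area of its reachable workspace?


r_max = L1 + L2 = 8.5 m
r_min = |L1 - L2| = 3.9 m
Area = pi*(r_max^2 - r_min^2)
= pi*(72.25 - 15.21)
= pi * 57.04
= 179.1964 m^2


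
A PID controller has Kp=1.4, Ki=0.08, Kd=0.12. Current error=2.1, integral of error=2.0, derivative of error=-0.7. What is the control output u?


u = Kp*e + Ki*int(e) + Kd*de/dt
= 1.4*2.1 + 0.08*2.0 + 0.12*(-0.7)
= 2.94 + 0.16 + -0.084
= 3.016


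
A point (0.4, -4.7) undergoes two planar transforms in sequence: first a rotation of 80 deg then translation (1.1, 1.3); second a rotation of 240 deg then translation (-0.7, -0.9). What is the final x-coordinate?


After transform 1:
x1 = cos(80)*0.4 - sin(80)*-4.7 + 1.1 = 5.7981
y1 = sin(80)*0.4 + cos(80)*-4.7 + 1.3 = 0.8778
After transform 2:
x2 = cos(240)*5.7981 - sin(240)*0.8778 + -0.7
= -2.8389


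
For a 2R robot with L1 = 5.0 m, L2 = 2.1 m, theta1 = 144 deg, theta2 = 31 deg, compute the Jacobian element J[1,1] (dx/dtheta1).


J[1,1] = -L1*sin(t1) - L2*sin(t1+t2)
= -5.0*sin(144) - 2.1*sin(175)
= -3.122


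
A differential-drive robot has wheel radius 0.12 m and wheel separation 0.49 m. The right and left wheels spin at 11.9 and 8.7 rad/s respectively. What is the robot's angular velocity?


vR = r*wR = 0.12*11.9 = 1.428 m/s
vL = r*wL = 0.12*8.7 = 1.044 m/s
v = (vR+vL)/2 = 1.236 m/s
omega = (vR-vL)/L = 0.7837 rad/s
angular velocity = 0.7837 rad/s


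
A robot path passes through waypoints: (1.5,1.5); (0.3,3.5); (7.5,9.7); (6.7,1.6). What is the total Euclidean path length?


Segment lengths:
  seg1 = sqrt((-1.2)^2 + (2.0)^2) = 2.3324
  seg2 = sqrt((7.2)^2 + (6.2)^2) = 9.5016
  seg3 = sqrt((-0.8)^2 + (-8.1)^2) = 8.1394
Total = 19.9734


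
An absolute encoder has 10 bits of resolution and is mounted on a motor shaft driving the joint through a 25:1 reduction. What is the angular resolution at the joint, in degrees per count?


counts = 2^10 = 1024
effective counts at joint = 1024 * 25 = 25600
resolution = 360 / 25600
= 0.0141 deg/count


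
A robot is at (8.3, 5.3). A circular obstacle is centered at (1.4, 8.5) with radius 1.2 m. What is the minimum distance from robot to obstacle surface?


center_dist = sqrt((8.3-1.4)^2 + (5.3-8.5)^2)
= sqrt(47.61 + 10.24)
= 7.6059
min_dist = center_dist - radius = 7.6059 - 1.2 = 6.4059 m


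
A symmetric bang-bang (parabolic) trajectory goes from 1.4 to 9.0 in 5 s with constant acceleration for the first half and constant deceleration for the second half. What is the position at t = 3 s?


Symmetric rest-to-rest: each phase covers (pf-p0)/2 in time T/2. 0.5*a*(T/2)^2 = (pf-p0)/2 => a = 4*(pf-p0)/T^2
a = 4*(9.0-1.4)/5^2 = 1.216
t = 3 is in the deceleration phase (t > T/2).
p = pf - 0.5*a*(T-t)^2 = 9.0 - 0.5*1.216*2^2
= 6.568


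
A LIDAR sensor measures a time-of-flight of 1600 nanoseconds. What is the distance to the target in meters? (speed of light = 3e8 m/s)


tof = 1600 ns = 1.6e-06 s
dist = c * tof / 2
= 3e8 * 1.6e-06 / 2
= 240.0 m


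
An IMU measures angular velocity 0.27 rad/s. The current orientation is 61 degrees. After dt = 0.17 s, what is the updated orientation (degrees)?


delta_theta = w * dt = 0.27 * 0.17 = 0.0459 rad
= 2.6299 deg
theta_new = 61 + 2.6299 = 63.6299 deg


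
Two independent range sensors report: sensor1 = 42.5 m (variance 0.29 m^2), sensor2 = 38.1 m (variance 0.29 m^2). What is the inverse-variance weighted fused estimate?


w1 = (1/var1) / (1/var1 + 1/var2)
   = 3.4483 / (3.4483 + 3.4483) = 0.5
w2 = 1 - w1 = 0.5
fused = w1*s1 + w2*s2 = 21.25 + 19.05
= 40.3 m


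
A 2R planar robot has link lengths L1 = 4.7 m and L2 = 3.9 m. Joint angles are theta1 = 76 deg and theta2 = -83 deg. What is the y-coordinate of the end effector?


Convert angles to radians: theta1 = 1.3265, theta2 = -1.4486
y = L1*sin(theta1) + L2*sin(theta1+theta2)
y = 4.5604 + -0.4753
y = 4.0851


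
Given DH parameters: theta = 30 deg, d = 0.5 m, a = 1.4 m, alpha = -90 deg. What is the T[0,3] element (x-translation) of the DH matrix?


T[0,3] = a * cos(theta)
= 1.4 * cos(30 deg)
= 1.4 * 0.866
= 1.2124


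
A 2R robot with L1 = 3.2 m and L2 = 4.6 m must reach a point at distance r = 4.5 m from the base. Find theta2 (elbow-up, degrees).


cos(theta2) = (r^2 - L1^2 - L2^2) / (2*L1*L2)
cos(theta2) = (20.25 - 10.24 - 21.16) / 29.44
cos(theta2) = -0.378736
theta2 = 112.2554 degrees


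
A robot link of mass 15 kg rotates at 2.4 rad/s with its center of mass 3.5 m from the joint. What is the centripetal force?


F = m * omega^2 * r
= 15 * 2.4^2 * 3.5
= 15 * 5.76 * 3.5
= 302.4 N


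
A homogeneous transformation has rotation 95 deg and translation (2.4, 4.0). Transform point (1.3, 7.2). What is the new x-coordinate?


x' = cos(theta)*px - sin(theta)*py + tx
= -0.0872*1.3 - 0.9962*7.2 + 2.4
= -4.8859


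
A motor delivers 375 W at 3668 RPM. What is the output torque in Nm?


omega = 3668 * 2*pi/60 = 384.1121 rad/s
tau = P / omega = 375 / 384.1121
= 0.9763 Nm


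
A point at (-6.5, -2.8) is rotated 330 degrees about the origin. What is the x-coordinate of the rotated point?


x' = x*cos(theta) - y*sin(theta)
cos(330 deg) = 0.866, sin(330 deg) = -0.5
x' = -6.5 * 0.866 - -2.8 * -0.5
= -5.6292 - 1.4
= -7.0292


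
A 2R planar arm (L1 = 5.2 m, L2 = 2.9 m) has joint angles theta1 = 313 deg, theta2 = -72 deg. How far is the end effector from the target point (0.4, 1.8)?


End effector via forward kinematics:
x = L1*cos(t1) + L2*cos(t1+t2) = 2.1404
y = L1*sin(t1) + L2*sin(t1+t2) = -6.3394
Distance to target:
d = sqrt((0.4 - 2.1404)^2 + (1.8 - -6.3394)^2)
= sqrt(3.0291 + 66.2504)
= 8.3234 m


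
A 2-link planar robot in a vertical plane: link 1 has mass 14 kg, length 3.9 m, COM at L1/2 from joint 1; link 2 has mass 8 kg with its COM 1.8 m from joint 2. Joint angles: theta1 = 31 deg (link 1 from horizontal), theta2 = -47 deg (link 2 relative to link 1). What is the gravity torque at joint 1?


Horizontal distance from joint 1 to link-1 COM:
  x_c1 = (L1/2)*cos(t1) = 1.95 * 0.8572 = 1.6715 m
Horizontal distance from joint 1 to link-2 COM:
  x_c2 = L1*cos(t1) + Lc2*cos(t1+t2)
       = 3.9*0.8572 + 1.8*0.9613 = 5.0732 m
tau1 = m1*g*x_c1 + m2*g*x_c2
     = 14*9.81*1.6715 + 8*9.81*5.0732
     = 229.5605 + 398.1466
     = 627.7071 Nm


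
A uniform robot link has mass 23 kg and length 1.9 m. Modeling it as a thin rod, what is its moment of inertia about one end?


I = (1/3) * m * L^2
= (1/3) * 23 * 1.9^2
= 0.333333 * 23 * 3.61
= 27.6767 kg*m^2


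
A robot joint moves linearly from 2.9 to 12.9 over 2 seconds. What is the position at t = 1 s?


s = t/T = 1/2 = 0.5
p(t) = p0 + (pf-p0)*s
= 2.9 + (12.9 - 2.9) * 0.5
= 7.9


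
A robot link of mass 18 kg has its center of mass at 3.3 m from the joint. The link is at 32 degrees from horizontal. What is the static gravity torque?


tau = m*g*L*cos(angle)
= 18 * 9.81 * 3.3 * cos(32 deg)
= 18 * 9.81 * 3.3 * 0.848
= 494.1695 Nm


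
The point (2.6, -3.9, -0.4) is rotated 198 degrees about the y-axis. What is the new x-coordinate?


Rotation about y-axis: x' = x*cos(theta) + z*sin(theta)
= 2.6 * -0.9511 + -0.4 * -0.309
= -2.3491


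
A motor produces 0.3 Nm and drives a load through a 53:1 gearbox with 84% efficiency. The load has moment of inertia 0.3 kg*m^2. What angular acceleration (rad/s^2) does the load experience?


tau_out = tau_motor * N * eta
= 0.3 * 53 * 0.84 = 13.356 Nm
alpha = tau_out / I = 13.356 / 0.3
= 44.52 rad/s^2


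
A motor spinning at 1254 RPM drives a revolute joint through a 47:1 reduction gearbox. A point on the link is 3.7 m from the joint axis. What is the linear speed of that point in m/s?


omega_motor = 1254 * 2*pi/60 = 131.3186 rad/s
omega_joint = omega_motor / 47 = 2.794 rad/s
v = omega_joint * r = 2.794 * 3.7
= 10.3378 m/s


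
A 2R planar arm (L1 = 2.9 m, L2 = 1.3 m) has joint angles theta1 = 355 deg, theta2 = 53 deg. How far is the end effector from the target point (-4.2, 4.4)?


End effector via forward kinematics:
x = L1*cos(t1) + L2*cos(t1+t2) = 3.7588
y = L1*sin(t1) + L2*sin(t1+t2) = 0.7133
Distance to target:
d = sqrt((-4.2 - 3.7588)^2 + (4.4 - 0.7133)^2)
= sqrt(63.343 + 13.5915)
= 8.7712 m


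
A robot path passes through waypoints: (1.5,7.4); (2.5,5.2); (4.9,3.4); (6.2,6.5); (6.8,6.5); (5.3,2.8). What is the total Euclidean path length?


Segment lengths:
  seg1 = sqrt((1.0)^2 + (-2.2)^2) = 2.4166
  seg2 = sqrt((2.4)^2 + (-1.8)^2) = 3.0
  seg3 = sqrt((1.3)^2 + (3.1)^2) = 3.3615
  seg4 = sqrt((0.6)^2 + (0.0)^2) = 0.6
  seg5 = sqrt((-1.5)^2 + (-3.7)^2) = 3.9925
Total = 13.3706


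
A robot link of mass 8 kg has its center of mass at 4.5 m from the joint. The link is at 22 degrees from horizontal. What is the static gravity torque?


tau = m*g*L*cos(angle)
= 8 * 9.81 * 4.5 * cos(22 deg)
= 8 * 9.81 * 4.5 * 0.9272
= 327.4443 Nm


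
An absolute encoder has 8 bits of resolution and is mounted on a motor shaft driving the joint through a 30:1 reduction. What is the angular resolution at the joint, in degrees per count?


counts = 2^8 = 256
effective counts at joint = 256 * 30 = 7680
resolution = 360 / 7680
= 0.0469 deg/count


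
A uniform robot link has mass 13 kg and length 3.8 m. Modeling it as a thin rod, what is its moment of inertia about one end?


I = (1/3) * m * L^2
= (1/3) * 13 * 3.8^2
= 0.333333 * 13 * 14.44
= 62.5733 kg*m^2


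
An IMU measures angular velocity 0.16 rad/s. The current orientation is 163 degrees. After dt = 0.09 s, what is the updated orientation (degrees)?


delta_theta = w * dt = 0.16 * 0.09 = 0.0144 rad
= 0.8251 deg
theta_new = 163 + 0.8251 = 163.8251 deg


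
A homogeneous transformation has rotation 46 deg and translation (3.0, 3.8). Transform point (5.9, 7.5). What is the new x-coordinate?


x' = cos(theta)*px - sin(theta)*py + tx
= 0.6947*5.9 - 0.7193*7.5 + 3.0
= 1.7034


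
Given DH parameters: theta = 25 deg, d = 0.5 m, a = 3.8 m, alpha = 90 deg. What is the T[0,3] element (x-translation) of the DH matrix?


T[0,3] = a * cos(theta)
= 3.8 * cos(25 deg)
= 3.8 * 0.9063
= 3.444


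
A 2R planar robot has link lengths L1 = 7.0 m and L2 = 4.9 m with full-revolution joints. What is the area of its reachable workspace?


r_max = L1 + L2 = 11.9 m
r_min = |L1 - L2| = 2.1 m
Area = pi*(r_max^2 - r_min^2)
= pi*(141.61 - 4.41)
= pi * 137.2
= 431.0265 m^2


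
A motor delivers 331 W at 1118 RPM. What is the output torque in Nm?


omega = 1118 * 2*pi/60 = 117.0767 rad/s
tau = P / omega = 331 / 117.0767
= 2.8272 Nm


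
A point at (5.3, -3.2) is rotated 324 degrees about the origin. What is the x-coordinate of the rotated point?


x' = x*cos(theta) - y*sin(theta)
cos(324 deg) = 0.809, sin(324 deg) = -0.5878
x' = 5.3 * 0.809 - -3.2 * -0.5878
= 4.2878 - 1.8809
= 2.4069


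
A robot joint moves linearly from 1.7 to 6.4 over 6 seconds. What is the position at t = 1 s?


s = t/T = 1/6 = 0.1667
p(t) = p0 + (pf-p0)*s
= 1.7 + (6.4 - 1.7) * 0.1667
= 2.4833


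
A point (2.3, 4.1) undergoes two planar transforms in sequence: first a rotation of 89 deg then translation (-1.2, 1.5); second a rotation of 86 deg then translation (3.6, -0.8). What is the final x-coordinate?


After transform 1:
x1 = cos(89)*2.3 - sin(89)*4.1 + -1.2 = -5.2592
y1 = sin(89)*2.3 + cos(89)*4.1 + 1.5 = 3.8712
After transform 2:
x2 = cos(86)*-5.2592 - sin(86)*3.8712 + 3.6
= -0.6286


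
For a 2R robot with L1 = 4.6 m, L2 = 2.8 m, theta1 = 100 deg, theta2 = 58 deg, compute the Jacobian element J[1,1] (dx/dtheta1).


J[1,1] = -L1*sin(t1) - L2*sin(t1+t2)
= -4.6*sin(100) - 2.8*sin(158)
= -5.579


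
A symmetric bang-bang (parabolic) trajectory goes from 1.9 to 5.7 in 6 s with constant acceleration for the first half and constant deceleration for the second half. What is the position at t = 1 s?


Symmetric rest-to-rest: each phase covers (pf-p0)/2 in time T/2. 0.5*a*(T/2)^2 = (pf-p0)/2 => a = 4*(pf-p0)/T^2
a = 4*(5.7-1.9)/6^2 = 0.4222
t = 1 is in the acceleration phase (t <= T/2).
p = p0 + 0.5*a*t^2 = 1.9 + 0.5*0.4222*1^2
= 2.1111


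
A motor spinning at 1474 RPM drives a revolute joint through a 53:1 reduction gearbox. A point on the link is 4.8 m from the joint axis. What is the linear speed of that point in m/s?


omega_motor = 1474 * 2*pi/60 = 154.3569 rad/s
omega_joint = omega_motor / 53 = 2.9124 rad/s
v = omega_joint * r = 2.9124 * 4.8
= 13.9795 m/s


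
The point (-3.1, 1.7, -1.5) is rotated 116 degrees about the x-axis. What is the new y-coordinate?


Rotation about x-axis: y' = y*cos(theta) - z*sin(theta)
= 1.7 * -0.4384 - -1.5 * 0.8988
= 0.603


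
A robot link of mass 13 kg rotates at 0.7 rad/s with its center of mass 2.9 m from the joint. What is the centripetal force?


F = m * omega^2 * r
= 13 * 0.7^2 * 2.9
= 13 * 0.49 * 2.9
= 18.473 N


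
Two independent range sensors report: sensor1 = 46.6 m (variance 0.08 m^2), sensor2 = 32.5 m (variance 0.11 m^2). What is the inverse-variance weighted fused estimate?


w1 = (1/var1) / (1/var1 + 1/var2)
   = 12.5 / (12.5 + 9.0909) = 0.5789
w2 = 1 - w1 = 0.4211
fused = w1*s1 + w2*s2 = 26.9789 + 13.6842
= 40.6632 m


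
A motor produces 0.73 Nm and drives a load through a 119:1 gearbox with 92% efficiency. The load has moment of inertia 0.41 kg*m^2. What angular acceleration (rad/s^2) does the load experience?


tau_out = tau_motor * N * eta
= 0.73 * 119 * 0.92 = 79.9204 Nm
alpha = tau_out / I = 79.9204 / 0.41
= 194.9278 rad/s^2


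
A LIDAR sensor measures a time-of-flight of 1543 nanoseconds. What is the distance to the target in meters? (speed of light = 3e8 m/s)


tof = 1543 ns = 1.543e-06 s
dist = c * tof / 2
= 3e8 * 1.543e-06 / 2
= 231.45 m


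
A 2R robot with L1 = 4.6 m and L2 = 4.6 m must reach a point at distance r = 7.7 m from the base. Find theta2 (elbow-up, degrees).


cos(theta2) = (r^2 - L1^2 - L2^2) / (2*L1*L2)
cos(theta2) = (59.29 - 21.16 - 21.16) / 42.32
cos(theta2) = 0.400992
theta2 = 66.3598 degrees


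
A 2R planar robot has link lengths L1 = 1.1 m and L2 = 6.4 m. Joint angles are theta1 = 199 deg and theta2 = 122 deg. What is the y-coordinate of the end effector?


Convert angles to radians: theta1 = 3.4732, theta2 = 2.1293
y = L1*sin(theta1) + L2*sin(theta1+theta2)
y = -0.3581 + -4.0277
y = -4.3858


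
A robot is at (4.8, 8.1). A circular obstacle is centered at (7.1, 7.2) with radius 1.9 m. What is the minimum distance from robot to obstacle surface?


center_dist = sqrt((4.8-7.1)^2 + (8.1-7.2)^2)
= sqrt(5.29 + 0.81)
= 2.4698
min_dist = center_dist - radius = 2.4698 - 1.9 = 0.5698 m


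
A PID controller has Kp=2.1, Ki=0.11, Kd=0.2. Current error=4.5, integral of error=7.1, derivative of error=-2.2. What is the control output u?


u = Kp*e + Ki*int(e) + Kd*de/dt
= 2.1*4.5 + 0.11*7.1 + 0.2*(-2.2)
= 9.45 + 0.781 + -0.44
= 9.791


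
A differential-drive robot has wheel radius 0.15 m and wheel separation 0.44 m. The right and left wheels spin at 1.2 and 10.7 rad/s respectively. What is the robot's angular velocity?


vR = r*wR = 0.15*1.2 = 0.18 m/s
vL = r*wL = 0.15*10.7 = 1.605 m/s
v = (vR+vL)/2 = 0.8925 m/s
omega = (vR-vL)/L = -3.2386 rad/s
angular velocity = -3.2386 rad/s


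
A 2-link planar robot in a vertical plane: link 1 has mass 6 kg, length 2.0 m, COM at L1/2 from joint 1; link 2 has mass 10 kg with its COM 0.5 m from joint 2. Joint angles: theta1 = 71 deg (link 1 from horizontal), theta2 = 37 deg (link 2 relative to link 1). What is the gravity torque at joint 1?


Horizontal distance from joint 1 to link-1 COM:
  x_c1 = (L1/2)*cos(t1) = 1.0 * 0.3256 = 0.3256 m
Horizontal distance from joint 1 to link-2 COM:
  x_c2 = L1*cos(t1) + Lc2*cos(t1+t2)
       = 2.0*0.3256 + 0.5*-0.309 = 0.4966 m
tau1 = m1*g*x_c1 + m2*g*x_c2
     = 6*9.81*0.3256 + 10*9.81*0.4966
     = 19.1629 + 48.7192
     = 67.8821 Nm


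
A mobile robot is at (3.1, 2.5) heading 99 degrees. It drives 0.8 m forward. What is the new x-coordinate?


x_new = x0 + d*cos(theta)
= 3.1 + 0.8*cos(99)
= 3.1 + -0.1251
= 2.9749


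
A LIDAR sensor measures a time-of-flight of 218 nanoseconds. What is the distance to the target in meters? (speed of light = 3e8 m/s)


tof = 218 ns = 2.18e-07 s
dist = c * tof / 2
= 3e8 * 2.18e-07 / 2
= 32.7 m


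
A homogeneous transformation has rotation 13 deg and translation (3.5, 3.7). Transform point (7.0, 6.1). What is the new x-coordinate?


x' = cos(theta)*px - sin(theta)*py + tx
= 0.9744*7.0 - 0.225*6.1 + 3.5
= 8.9484


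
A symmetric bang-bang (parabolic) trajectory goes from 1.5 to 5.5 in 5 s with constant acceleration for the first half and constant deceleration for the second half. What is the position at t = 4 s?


Symmetric rest-to-rest: each phase covers (pf-p0)/2 in time T/2. 0.5*a*(T/2)^2 = (pf-p0)/2 => a = 4*(pf-p0)/T^2
a = 4*(5.5-1.5)/5^2 = 0.64
t = 4 is in the deceleration phase (t > T/2).
p = pf - 0.5*a*(T-t)^2 = 5.5 - 0.5*0.64*1^2
= 5.18


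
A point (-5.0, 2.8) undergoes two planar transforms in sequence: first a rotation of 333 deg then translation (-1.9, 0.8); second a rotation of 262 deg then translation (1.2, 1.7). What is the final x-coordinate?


After transform 1:
x1 = cos(333)*-5.0 - sin(333)*2.8 + -1.9 = -5.0839
y1 = sin(333)*-5.0 + cos(333)*2.8 + 0.8 = 5.5648
After transform 2:
x2 = cos(262)*-5.0839 - sin(262)*5.5648 + 1.2
= 7.4182


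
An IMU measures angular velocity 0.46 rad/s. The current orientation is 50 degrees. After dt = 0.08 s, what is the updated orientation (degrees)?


delta_theta = w * dt = 0.46 * 0.08 = 0.0368 rad
= 2.1085 deg
theta_new = 50 + 2.1085 = 52.1085 deg


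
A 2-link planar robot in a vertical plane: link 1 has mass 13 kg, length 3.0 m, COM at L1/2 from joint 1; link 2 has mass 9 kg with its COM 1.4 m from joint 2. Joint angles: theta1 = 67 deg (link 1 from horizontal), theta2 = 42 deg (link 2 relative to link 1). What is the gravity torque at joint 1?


Horizontal distance from joint 1 to link-1 COM:
  x_c1 = (L1/2)*cos(t1) = 1.5 * 0.3907 = 0.5861 m
Horizontal distance from joint 1 to link-2 COM:
  x_c2 = L1*cos(t1) + Lc2*cos(t1+t2)
       = 3.0*0.3907 + 1.4*-0.3256 = 0.7164 m
tau1 = m1*g*x_c1 + m2*g*x_c2
     = 13*9.81*0.5861 + 9*9.81*0.7164
     = 74.7449 + 63.2508
     = 137.9957 Nm


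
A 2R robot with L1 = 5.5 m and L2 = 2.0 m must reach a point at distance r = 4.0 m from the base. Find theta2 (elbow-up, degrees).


cos(theta2) = (r^2 - L1^2 - L2^2) / (2*L1*L2)
cos(theta2) = (16.0 - 30.25 - 4.0) / 22.0
cos(theta2) = -0.829545
theta2 = 146.0521 degrees


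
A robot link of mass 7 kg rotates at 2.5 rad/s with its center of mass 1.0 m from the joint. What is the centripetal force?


F = m * omega^2 * r
= 7 * 2.5^2 * 1.0
= 7 * 6.25 * 1.0
= 43.75 N


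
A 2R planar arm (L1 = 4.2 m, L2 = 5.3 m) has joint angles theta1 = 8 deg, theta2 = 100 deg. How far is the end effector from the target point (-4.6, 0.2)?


End effector via forward kinematics:
x = L1*cos(t1) + L2*cos(t1+t2) = 2.5213
y = L1*sin(t1) + L2*sin(t1+t2) = 5.6251
Distance to target:
d = sqrt((-4.6 - 2.5213)^2 + (0.2 - 5.6251)^2)
= sqrt(50.7134 + 29.432)
= 8.9524 m
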